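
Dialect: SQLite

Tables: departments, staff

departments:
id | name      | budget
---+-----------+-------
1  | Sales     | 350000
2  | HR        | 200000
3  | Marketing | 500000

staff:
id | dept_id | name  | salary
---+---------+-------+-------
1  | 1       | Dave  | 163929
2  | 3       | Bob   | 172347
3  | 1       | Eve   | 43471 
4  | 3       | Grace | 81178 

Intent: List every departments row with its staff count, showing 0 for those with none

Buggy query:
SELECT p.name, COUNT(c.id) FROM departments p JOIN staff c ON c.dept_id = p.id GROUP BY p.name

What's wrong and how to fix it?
Bug: INNER JOIN drops departments rows that have no matching staff rows

Fix: Switch to LEFT JOIN to retain unmatched parent rows

Corrected query:
SELECT p.name, COUNT(c.id) FROM departments p LEFT JOIN staff c ON c.dept_id = p.id GROUP BY p.name

Result:
name      | COUNT(c.id)
----------+------------
HR        | 0          
Marketing | 2          
Sales     | 2          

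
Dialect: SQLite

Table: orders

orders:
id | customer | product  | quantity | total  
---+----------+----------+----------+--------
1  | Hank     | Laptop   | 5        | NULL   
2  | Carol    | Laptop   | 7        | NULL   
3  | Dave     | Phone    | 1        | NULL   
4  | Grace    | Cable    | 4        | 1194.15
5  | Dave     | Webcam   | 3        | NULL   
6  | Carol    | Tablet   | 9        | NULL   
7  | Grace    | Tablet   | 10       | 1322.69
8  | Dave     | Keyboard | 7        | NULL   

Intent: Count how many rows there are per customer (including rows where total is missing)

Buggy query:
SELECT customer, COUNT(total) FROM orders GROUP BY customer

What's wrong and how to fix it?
Bug: COUNT(column) counts non-NULL values only; rows with NULL total aren't counted

Fix: Replace COUNT(total) with COUNT(*)

Corrected query:
SELECT customer, COUNT(*) FROM orders GROUP BY customer

Result:
customer | COUNT(*)
---------+---------
Carol    | 2       
Dave     | 3       
Grace    | 2       
Hank     | 1       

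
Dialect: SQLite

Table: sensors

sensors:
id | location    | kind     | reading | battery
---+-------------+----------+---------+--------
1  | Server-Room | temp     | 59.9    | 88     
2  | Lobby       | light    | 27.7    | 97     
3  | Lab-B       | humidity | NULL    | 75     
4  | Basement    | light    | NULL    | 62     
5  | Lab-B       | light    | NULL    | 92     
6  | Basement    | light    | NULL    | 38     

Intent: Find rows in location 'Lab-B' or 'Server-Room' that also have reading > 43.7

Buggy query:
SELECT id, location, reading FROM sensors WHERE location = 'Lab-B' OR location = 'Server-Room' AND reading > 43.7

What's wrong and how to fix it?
Bug: AND binds tighter than OR, so this parses as location = 'Lab-B' OR (location = 'Server-Room' AND reading > 43.7)

Fix: Add parentheses around the OR so the AND applies to both alternatives

Corrected query:
SELECT id, location, reading FROM sensors WHERE (location = 'Lab-B' OR location = 'Server-Room') AND reading > 43.7

Result:
id | location    | reading
---+-------------+--------
1  | Server-Room | 59.9   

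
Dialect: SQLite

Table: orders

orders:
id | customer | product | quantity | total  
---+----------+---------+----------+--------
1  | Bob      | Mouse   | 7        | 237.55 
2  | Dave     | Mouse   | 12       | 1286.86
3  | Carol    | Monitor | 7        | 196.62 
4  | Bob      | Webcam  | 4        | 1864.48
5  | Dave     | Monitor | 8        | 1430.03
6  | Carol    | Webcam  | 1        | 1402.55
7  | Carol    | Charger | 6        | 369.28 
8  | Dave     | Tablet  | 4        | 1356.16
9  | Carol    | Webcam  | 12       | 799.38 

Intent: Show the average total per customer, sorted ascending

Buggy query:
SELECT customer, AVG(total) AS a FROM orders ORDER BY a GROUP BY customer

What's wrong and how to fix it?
Bug: GROUP BY must precede ORDER BY

Fix: Move ORDER BY to the end, after GROUP BY

Corrected query:
SELECT customer, AVG(total) AS a FROM orders GROUP BY customer ORDER BY a

Result:
customer | a          
---------+------------
Carol    | 691.9575   
Bob      | 1051.015   
Dave     | 1357.683333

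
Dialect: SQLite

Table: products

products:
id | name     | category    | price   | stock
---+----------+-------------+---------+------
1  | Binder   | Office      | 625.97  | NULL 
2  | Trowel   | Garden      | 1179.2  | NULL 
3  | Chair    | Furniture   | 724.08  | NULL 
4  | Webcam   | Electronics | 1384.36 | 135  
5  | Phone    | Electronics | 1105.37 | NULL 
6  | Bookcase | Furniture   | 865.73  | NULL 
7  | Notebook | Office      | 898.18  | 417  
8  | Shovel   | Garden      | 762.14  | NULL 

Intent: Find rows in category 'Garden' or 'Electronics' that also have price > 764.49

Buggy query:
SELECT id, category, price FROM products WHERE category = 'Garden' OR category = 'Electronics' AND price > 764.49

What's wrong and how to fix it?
Bug: AND binds tighter than OR, so this parses as category = 'Garden' OR (category = 'Electronics' AND price > 764.49)

Fix: Add parentheses around the OR so the AND applies to both alternatives

Corrected query:
SELECT id, category, price FROM products WHERE (category = 'Garden' OR category = 'Electronics') AND price > 764.49

Result:
id | category    | price  
---+-------------+--------
2  | Garden      | 1179.2 
4  | Electronics | 1384.36
5  | Electronics | 1105.37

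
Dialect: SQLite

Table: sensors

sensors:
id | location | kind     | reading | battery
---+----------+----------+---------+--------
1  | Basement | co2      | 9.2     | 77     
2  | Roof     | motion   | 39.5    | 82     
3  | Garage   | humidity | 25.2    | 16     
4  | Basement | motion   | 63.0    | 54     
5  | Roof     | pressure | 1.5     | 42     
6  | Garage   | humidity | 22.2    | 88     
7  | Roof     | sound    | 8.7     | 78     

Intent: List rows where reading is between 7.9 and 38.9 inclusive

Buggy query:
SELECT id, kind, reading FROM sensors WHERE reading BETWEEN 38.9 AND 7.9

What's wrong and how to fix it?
Bug: The bounds are reversed; BETWEEN a AND b requires a <= b to match anything

Fix: Write BETWEEN 7.9 AND 38.9

Corrected query:
SELECT id, kind, reading FROM sensors WHERE reading BETWEEN 7.9 AND 38.9

Result:
id | kind     | reading
---+----------+--------
1  | co2      | 9.2    
3  | humidity | 25.2   
6  | humidity | 22.2   
7  | sound    | 8.7    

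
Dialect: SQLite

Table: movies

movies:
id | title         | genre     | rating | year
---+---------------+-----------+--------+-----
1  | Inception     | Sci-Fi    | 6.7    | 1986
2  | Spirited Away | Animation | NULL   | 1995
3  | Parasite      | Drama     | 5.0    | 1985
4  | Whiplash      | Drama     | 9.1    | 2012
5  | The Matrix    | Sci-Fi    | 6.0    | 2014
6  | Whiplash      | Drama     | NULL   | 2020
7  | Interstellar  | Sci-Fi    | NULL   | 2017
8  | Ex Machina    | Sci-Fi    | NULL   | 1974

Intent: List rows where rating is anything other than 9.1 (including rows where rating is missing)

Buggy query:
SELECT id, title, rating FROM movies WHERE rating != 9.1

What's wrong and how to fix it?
Bug: 'rating != 9.1' is unknown when rating is NULL, so NULL rows are silently excluded

Fix: Add an explicit OR rating IS NULL to include the missing-value rows

Corrected query:
SELECT id, title, rating FROM movies WHERE rating != 9.1 OR rating IS NULL

Result:
id | title         | rating
---+---------------+-------
1  | Inception     | 6.7   
2  | Spirited Away | NULL  
3  | Parasite      | 5     
5  | The Matrix    | 6     
6  | Whiplash      | NULL  
7  | Interstellar  | NULL  
8  | Ex Machina    | NULL  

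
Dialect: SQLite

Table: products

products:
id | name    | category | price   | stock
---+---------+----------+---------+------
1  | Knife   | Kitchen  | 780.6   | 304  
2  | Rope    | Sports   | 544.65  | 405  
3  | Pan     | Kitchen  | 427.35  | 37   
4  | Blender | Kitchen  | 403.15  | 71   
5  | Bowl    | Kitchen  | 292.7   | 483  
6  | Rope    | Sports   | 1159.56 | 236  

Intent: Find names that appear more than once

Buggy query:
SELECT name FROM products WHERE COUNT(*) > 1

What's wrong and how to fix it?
Bug: WHERE can't reference COUNT(*); aggregates are computed after WHERE

Fix: Group first, then use HAVING for the count condition

Corrected query:
SELECT name FROM products GROUP BY name HAVING COUNT(*) > 1

Result:
name
----
Rope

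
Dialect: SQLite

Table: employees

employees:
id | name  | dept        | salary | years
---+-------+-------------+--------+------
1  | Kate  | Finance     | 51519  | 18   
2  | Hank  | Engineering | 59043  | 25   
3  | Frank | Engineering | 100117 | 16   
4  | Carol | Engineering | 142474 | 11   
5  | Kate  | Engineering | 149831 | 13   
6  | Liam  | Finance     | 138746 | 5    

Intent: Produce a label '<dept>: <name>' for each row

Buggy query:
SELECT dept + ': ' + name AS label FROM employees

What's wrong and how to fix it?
Bug: SQLite uses || for string concatenation; + coerces text to numbers (yielding 0)

Fix: Replace + with || to concatenate text

Corrected query:
SELECT dept || ': ' || name AS label FROM employees

Result:
label             
------------------
Finance: Kate     
Engineering: Hank 
Engineering: Frank
Engineering: Carol
Engineering: Kate 
Finance: Liam     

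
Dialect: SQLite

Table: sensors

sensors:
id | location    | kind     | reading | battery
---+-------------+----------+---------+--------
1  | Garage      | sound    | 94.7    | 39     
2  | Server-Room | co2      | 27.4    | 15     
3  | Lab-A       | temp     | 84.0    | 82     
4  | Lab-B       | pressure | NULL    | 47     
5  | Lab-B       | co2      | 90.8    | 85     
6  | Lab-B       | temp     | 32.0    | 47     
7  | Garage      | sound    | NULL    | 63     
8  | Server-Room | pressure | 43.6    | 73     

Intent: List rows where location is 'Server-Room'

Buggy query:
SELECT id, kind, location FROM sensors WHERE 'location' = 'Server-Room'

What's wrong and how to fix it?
Bug: 'location' in single quotes is a string literal, not the column; the comparison is literal-vs-literal and never true

Fix: Reference the column as location without single quotes

Corrected query:
SELECT id, kind, location FROM sensors WHERE location = 'Server-Room'

Result:
id | kind     | location   
---+----------+------------
2  | co2      | Server-Room
8  | pressure | Server-Room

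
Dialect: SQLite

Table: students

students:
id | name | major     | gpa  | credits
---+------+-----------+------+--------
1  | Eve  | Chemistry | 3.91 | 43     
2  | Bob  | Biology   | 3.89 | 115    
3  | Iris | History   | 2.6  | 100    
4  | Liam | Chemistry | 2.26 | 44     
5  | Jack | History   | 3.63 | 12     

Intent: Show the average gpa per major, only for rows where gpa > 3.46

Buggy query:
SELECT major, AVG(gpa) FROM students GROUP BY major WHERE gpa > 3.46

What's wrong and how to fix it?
Bug: WHERE cannot follow GROUP BY

Fix: Move the WHERE clause before GROUP BY

Corrected query:
SELECT major, AVG(gpa) FROM students WHERE gpa > 3.46 GROUP BY major

Result:
major     | AVG(gpa)
----------+---------
Biology   | 3.89    
Chemistry | 3.91    
History   | 3.63    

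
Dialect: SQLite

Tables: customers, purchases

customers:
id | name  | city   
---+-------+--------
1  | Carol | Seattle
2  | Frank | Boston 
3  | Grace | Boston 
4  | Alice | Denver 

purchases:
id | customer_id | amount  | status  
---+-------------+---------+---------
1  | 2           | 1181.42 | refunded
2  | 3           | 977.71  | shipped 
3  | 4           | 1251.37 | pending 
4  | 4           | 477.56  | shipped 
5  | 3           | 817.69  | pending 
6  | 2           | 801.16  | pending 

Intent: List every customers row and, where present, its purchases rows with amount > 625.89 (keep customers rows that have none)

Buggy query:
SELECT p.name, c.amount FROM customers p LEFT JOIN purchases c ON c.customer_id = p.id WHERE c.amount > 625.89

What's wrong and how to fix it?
Bug: Filtering c.amount in WHERE discards the NULL rows produced by LEFT JOIN, turning it into an inner join

Fix: Put 'c.amount > 625.89' in the JOIN's ON clause instead of WHERE

Corrected query:
SELECT p.name, c.amount FROM customers p LEFT JOIN purchases c ON c.customer_id = p.id AND c.amount > 625.89

Result:
name  | amount 
------+--------
Carol | NULL   
Frank | 801.16 
Frank | 1181.42
Grace | 817.69 
Grace | 977.71 
Alice | 1251.37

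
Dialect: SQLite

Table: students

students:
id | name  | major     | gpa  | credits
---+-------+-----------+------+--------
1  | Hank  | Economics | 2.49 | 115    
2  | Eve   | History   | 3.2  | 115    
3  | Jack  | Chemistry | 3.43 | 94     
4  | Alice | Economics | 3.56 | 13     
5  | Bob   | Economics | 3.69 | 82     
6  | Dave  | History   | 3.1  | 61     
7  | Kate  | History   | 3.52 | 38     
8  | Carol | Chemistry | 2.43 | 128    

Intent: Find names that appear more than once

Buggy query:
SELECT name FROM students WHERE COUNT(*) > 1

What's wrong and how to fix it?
Bug: WHERE can't reference COUNT(*); aggregates are computed after WHERE

Fix: Group first, then use HAVING for the count condition

Corrected query:
SELECT name FROM students GROUP BY name HAVING COUNT(*) > 1

Result:
(no rows)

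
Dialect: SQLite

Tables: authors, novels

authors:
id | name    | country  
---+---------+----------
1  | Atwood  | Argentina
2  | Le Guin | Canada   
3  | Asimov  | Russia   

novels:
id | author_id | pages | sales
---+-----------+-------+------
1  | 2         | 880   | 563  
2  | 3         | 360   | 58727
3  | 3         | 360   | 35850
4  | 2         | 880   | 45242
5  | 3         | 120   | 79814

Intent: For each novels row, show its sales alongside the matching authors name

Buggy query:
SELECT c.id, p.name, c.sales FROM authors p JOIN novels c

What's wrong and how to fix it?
Bug: Missing join condition: each novels row is matched to all authors rows instead of just its own

Fix: Specify the join condition linking the foreign key to the parent id

Corrected query:
SELECT c.id, p.name, c.sales FROM authors p JOIN novels c ON c.author_id = p.id

Result:
id | name    | sales
---+---------+------
1  | Le Guin | 563  
2  | Asimov  | 58727
3  | Asimov  | 35850
4  | Le Guin | 45242
5  | Asimov  | 79814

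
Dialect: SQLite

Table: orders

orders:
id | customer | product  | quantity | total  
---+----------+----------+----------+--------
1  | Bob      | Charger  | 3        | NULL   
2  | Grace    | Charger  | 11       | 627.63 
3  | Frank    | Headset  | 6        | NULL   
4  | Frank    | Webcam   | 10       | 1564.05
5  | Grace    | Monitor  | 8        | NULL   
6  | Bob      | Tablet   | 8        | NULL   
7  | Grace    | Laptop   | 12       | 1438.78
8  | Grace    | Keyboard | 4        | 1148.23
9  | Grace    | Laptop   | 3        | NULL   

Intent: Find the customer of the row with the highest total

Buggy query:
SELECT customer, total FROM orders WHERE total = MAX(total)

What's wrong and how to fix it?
Bug: MAX(total) is an aggregate and cannot be used directly in WHERE

Fix: Wrap MAX in a scalar subquery so WHERE compares against a single value

Corrected query:
SELECT customer, total FROM orders WHERE total = (SELECT MAX(total) FROM orders)

Result:
customer | total  
---------+--------
Frank    | 1564.05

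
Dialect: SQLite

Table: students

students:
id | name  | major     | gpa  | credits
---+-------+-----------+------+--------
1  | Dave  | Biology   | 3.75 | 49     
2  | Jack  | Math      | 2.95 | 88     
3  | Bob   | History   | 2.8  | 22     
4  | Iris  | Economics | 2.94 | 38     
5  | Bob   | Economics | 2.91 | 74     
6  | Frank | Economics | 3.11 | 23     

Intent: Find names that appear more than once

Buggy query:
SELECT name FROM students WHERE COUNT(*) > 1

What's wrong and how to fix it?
Bug: COUNT(*) is an aggregate and cannot be used in WHERE

Fix: GROUP BY name, then filter groups with HAVING COUNT(*) > 1

Corrected query:
SELECT name FROM students GROUP BY name HAVING COUNT(*) > 1

Result:
name
----
Bob 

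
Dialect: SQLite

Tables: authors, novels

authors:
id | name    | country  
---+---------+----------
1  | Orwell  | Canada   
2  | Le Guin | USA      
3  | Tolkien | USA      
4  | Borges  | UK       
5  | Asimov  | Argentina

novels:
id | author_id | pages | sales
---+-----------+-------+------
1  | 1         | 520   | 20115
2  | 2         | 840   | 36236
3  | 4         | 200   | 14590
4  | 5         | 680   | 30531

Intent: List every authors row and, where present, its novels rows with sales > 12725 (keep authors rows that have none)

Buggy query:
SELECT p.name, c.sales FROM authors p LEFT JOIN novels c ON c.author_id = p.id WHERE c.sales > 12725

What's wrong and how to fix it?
Bug: Filtering c.sales in WHERE discards the NULL rows produced by LEFT JOIN, turning it into an inner join

Fix: Put 'c.sales > 12725' in the JOIN's ON clause instead of WHERE

Corrected query:
SELECT p.name, c.sales FROM authors p LEFT JOIN novels c ON c.author_id = p.id AND c.sales > 12725

Result:
name    | sales
--------+------
Orwell  | 20115
Le Guin | 36236
Tolkien | NULL 
Borges  | 14590
Asimov  | 30531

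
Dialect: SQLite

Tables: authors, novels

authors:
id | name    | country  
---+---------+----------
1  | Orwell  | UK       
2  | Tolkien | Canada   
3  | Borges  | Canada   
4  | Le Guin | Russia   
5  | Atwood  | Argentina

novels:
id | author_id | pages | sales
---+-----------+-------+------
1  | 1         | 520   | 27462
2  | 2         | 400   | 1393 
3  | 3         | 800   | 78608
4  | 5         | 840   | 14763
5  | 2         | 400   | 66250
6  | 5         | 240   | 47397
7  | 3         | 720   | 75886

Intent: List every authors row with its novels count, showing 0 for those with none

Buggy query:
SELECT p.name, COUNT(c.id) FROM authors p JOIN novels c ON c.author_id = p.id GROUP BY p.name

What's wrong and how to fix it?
Bug: An inner join excludes parents with zero children

Fix: Switch to LEFT JOIN to retain unmatched parent rows

Corrected query:
SELECT p.name, COUNT(c.id) FROM authors p LEFT JOIN novels c ON c.author_id = p.id GROUP BY p.name

Result:
name    | COUNT(c.id)
--------+------------
Atwood  | 2          
Borges  | 2          
Le Guin | 0          
Orwell  | 1          
Tolkien | 2          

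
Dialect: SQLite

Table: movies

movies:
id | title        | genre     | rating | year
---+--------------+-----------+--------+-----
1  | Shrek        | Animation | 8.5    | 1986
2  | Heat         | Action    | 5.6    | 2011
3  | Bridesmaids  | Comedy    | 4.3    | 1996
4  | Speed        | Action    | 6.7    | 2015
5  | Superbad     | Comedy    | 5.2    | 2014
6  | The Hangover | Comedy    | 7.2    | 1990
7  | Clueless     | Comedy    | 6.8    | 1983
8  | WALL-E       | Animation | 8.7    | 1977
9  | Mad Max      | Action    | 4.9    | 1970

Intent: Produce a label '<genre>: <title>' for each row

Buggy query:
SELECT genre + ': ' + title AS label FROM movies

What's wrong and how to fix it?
Bug: '+' is numeric addition; on text columns SQLite converts them to 0 instead of concatenating

Fix: Use the || operator for string concatenation

Corrected query:
SELECT genre || ': ' || title AS label FROM movies

Result:
label               
--------------------
Animation: Shrek    
Action: Heat        
Comedy: Bridesmaids 
Action: Speed       
Comedy: Superbad    
Comedy: The Hangover
Comedy: Clueless    
Animation: WALL-E   
Action: Mad Max     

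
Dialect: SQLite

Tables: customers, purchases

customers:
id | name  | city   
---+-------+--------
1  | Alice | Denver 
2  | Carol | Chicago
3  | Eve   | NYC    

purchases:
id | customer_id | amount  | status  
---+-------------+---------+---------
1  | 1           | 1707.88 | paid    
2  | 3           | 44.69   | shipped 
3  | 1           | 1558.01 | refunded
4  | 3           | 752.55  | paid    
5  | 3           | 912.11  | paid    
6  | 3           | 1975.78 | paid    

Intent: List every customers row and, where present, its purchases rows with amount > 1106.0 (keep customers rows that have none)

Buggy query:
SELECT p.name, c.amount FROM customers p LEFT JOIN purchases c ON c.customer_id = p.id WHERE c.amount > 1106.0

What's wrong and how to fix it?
Bug: A WHERE condition on the right-hand table after LEFT JOIN drops unmatched parents

Fix: Put 'c.amount > 1106.0' in the JOIN's ON clause instead of WHERE

Corrected query:
SELECT p.name, c.amount FROM customers p LEFT JOIN purchases c ON c.customer_id = p.id AND c.amount > 1106.0

Result:
name  | amount 
------+--------
Alice | 1558.01
Alice | 1707.88
Carol | NULL   
Eve   | 1975.78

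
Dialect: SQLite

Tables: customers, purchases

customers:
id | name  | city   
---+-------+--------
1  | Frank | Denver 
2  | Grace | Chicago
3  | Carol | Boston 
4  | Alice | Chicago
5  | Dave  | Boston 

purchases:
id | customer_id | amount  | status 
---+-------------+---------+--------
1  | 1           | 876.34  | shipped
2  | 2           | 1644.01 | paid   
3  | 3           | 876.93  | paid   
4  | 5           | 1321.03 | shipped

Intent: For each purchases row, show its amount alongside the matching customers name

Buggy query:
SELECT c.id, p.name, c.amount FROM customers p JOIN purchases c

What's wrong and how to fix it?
Bug: JOIN with no ON clause produces a cartesian product; every purchases row pairs with every customers row

Fix: Add ON c.customer_id = p.id to the JOIN

Corrected query:
SELECT c.id, p.name, c.amount FROM customers p JOIN purchases c ON c.customer_id = p.id

Result:
id | name  | amount 
---+-------+--------
1  | Frank | 876.34 
2  | Grace | 1644.01
3  | Carol | 876.93 
4  | Dave  | 1321.03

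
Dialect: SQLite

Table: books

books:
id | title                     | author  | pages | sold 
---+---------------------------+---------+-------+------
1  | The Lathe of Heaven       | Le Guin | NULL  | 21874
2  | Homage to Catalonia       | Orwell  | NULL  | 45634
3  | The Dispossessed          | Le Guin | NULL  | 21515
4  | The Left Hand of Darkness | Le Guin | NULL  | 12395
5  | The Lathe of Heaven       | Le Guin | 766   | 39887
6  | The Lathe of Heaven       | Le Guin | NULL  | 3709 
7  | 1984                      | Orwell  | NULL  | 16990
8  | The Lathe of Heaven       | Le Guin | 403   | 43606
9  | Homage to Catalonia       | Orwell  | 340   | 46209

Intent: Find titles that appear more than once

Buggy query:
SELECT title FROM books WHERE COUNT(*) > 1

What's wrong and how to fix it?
Bug: COUNT(*) is an aggregate and cannot be used in WHERE

Fix: Group first, then use HAVING for the count condition

Corrected query:
SELECT title FROM books GROUP BY title HAVING COUNT(*) > 1

Result:
title              
-------------------
Homage to Catalonia
The Lathe of Heaven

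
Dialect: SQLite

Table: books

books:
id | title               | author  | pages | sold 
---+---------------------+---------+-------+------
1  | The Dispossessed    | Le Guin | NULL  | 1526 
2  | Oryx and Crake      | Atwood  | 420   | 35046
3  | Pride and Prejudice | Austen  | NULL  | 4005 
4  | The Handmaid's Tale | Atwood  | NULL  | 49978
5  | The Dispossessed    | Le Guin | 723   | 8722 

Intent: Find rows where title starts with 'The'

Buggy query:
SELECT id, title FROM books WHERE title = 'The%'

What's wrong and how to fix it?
Bug: Wildcards only work with LIKE; '=' treats '%' as a literal character

Fix: Use LIKE for wildcard pattern matching

Corrected query:
SELECT id, title FROM books WHERE title LIKE 'The%'

Result:
id | title              
---+--------------------
1  | The Dispossessed   
4  | The Handmaid's Tale
5  | The Dispossessed   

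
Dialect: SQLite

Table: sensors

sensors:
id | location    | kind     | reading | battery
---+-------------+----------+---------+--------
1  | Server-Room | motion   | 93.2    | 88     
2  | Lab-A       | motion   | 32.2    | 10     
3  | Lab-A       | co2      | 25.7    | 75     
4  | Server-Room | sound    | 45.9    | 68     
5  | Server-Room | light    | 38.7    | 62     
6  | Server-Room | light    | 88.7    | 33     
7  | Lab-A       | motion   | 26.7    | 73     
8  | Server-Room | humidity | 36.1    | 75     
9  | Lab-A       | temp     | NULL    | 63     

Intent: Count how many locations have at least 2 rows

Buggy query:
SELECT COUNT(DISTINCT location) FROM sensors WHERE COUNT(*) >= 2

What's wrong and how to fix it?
Bug: COUNT(*) cannot appear in WHERE; the per-group count doesn't exist yet

Fix: Group first with HAVING COUNT(*) >= 2, then COUNT the resulting groups

Corrected query:
SELECT COUNT(*) FROM (SELECT location FROM sensors GROUP BY location HAVING COUNT(*) >= 2)

Result:
COUNT(*)
--------
2       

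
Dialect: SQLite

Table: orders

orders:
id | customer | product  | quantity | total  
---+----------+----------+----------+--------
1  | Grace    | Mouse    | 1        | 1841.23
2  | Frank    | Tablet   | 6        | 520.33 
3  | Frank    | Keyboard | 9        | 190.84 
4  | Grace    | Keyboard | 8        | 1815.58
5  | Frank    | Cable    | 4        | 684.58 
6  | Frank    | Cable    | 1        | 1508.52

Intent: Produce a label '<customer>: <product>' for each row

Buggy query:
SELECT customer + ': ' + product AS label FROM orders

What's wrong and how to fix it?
Bug: '+' is numeric addition; on text columns SQLite converts them to 0 instead of concatenating

Fix: Use the || operator for string concatenation

Corrected query:
SELECT customer || ': ' || product AS label FROM orders

Result:
label          
---------------
Grace: Mouse   
Frank: Tablet  
Frank: Keyboard
Grace: Keyboard
Frank: Cable   
Frank: Cable   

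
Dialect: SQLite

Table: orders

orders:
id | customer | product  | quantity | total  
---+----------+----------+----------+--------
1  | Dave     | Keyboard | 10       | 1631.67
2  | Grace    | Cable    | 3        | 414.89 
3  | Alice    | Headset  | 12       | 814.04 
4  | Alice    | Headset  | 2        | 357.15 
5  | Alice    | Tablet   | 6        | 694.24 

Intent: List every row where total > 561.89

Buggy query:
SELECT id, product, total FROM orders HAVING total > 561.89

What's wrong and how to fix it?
Bug: HAVING filters the output of aggregation, but this query has no GROUP BY and no aggregate functions, so SQLite rejects it (HAVING clause on a non-aggregate query); the condition here is per row

Fix: Replace HAVING with WHERE since the condition applies to individual rows

Corrected query:
SELECT id, product, total FROM orders WHERE total > 561.89

Result:
id | product  | total  
---+----------+--------
1  | Keyboard | 1631.67
3  | Headset  | 814.04 
5  | Tablet   | 694.24 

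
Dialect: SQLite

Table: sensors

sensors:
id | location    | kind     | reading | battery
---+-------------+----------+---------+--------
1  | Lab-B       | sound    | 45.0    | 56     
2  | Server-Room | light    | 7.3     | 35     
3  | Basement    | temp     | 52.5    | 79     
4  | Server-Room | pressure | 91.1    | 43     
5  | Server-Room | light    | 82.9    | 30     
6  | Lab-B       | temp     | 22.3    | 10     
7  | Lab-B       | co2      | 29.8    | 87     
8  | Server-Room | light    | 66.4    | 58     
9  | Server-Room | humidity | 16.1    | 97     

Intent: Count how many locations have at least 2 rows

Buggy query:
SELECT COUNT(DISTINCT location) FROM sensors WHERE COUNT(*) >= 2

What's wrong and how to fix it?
Bug: COUNT(*) cannot appear in WHERE; the per-group count doesn't exist yet

Fix: Use a subquery that GROUPs and filters with HAVING, then count its rows

Corrected query:
SELECT COUNT(*) FROM (SELECT location FROM sensors GROUP BY location HAVING COUNT(*) >= 2)

Result:
COUNT(*)
--------
2       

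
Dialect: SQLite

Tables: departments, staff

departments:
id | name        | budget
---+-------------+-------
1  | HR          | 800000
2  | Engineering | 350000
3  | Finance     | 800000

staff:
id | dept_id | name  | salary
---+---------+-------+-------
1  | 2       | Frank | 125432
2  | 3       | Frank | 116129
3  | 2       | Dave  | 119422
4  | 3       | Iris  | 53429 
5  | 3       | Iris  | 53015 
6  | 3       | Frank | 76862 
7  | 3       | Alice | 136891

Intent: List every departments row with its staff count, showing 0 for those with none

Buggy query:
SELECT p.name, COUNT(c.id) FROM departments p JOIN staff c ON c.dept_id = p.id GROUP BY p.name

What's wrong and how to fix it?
Bug: INNER JOIN drops departments rows that have no matching staff rows

Fix: Switch to LEFT JOIN to retain unmatched parent rows

Corrected query:
SELECT p.name, COUNT(c.id) FROM departments p LEFT JOIN staff c ON c.dept_id = p.id GROUP BY p.name

Result:
name        | COUNT(c.id)
------------+------------
Engineering | 2          
Finance     | 5          
HR          | 0          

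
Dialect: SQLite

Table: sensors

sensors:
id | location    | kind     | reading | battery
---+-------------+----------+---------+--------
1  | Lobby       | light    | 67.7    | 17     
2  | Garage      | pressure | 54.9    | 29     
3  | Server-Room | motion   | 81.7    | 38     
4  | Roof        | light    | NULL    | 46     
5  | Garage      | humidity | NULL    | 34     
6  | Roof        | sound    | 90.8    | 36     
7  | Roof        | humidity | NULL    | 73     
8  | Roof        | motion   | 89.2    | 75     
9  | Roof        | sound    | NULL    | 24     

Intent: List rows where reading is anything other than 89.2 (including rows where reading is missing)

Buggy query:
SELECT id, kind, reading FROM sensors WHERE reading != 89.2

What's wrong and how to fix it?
Bug: 'reading != 89.2' is unknown when reading is NULL, so NULL rows are silently excluded

Fix: Handle NULL separately with IS NULL alongside the inequality

Corrected query:
SELECT id, kind, reading FROM sensors WHERE reading != 89.2 OR reading IS NULL

Result:
id | kind     | reading
---+----------+--------
1  | light    | 67.7   
2  | pressure | 54.9   
3  | motion   | 81.7   
4  | light    | NULL   
5  | humidity | NULL   
6  | sound    | 90.8   
7  | humidity | NULL   
9  | sound    | NULL   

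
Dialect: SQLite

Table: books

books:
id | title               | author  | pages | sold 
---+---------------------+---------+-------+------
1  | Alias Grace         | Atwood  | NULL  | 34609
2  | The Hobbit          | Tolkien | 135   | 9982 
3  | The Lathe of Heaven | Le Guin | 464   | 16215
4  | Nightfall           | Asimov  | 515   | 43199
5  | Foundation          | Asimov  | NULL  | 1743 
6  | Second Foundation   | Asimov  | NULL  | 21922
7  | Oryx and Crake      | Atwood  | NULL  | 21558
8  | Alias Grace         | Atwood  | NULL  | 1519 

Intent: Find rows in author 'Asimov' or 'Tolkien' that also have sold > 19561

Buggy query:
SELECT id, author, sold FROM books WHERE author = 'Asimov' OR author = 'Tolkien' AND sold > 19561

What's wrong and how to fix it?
Bug: AND binds tighter than OR, so this parses as author = 'Asimov' OR (author = 'Tolkien' AND sold > 19561)

Fix: Add parentheses around the OR so the AND applies to both alternatives

Corrected query:
SELECT id, author, sold FROM books WHERE (author = 'Asimov' OR author = 'Tolkien') AND sold > 19561

Result:
id | author | sold 
---+--------+------
4  | Asimov | 43199
6  | Asimov | 21922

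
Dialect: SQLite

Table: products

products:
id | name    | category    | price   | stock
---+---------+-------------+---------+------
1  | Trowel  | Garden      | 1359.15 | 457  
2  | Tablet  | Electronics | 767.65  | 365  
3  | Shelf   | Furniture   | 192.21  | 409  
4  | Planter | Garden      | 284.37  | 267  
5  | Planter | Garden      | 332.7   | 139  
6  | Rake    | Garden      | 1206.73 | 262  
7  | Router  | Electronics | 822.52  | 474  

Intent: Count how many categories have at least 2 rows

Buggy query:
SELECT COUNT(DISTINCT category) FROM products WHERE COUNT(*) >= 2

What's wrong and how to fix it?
Bug: COUNT(*) cannot appear in WHERE; the per-group count doesn't exist yet

Fix: Group first with HAVING COUNT(*) >= 2, then COUNT the resulting groups

Corrected query:
SELECT COUNT(*) FROM (SELECT category FROM products GROUP BY category HAVING COUNT(*) >= 2)

Result:
COUNT(*)
--------
2       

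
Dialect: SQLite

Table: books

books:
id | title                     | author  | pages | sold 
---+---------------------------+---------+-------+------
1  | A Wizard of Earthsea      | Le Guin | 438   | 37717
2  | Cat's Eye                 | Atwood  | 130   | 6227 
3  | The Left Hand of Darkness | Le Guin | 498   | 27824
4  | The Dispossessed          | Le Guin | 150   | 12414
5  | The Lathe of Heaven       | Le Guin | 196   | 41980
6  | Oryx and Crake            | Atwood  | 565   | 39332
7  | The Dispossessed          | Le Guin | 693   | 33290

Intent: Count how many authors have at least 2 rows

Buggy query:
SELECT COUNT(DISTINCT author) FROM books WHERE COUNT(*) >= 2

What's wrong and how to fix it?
Bug: COUNT(*) cannot appear in WHERE; the per-group count doesn't exist yet

Fix: Use a subquery that GROUPs and filters with HAVING, then count its rows

Corrected query:
SELECT COUNT(*) FROM (SELECT author FROM books GROUP BY author HAVING COUNT(*) >= 2)

Result:
COUNT(*)
--------
2       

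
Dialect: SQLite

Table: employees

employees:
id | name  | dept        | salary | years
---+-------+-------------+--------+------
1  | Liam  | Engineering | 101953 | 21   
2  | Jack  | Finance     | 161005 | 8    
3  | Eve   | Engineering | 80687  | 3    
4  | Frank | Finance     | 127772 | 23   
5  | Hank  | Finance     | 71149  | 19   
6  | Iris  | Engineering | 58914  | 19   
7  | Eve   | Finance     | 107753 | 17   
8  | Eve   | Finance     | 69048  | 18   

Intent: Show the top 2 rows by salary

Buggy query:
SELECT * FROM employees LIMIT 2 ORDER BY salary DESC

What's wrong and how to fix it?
Bug: ORDER BY cannot follow LIMIT; LIMIT is the final clause

Fix: Sort with ORDER BY, then apply LIMIT

Corrected query:
SELECT * FROM employees ORDER BY salary DESC LIMIT 2

Result:
id | name  | dept    | salary | years
---+-------+---------+--------+------
2  | Jack  | Finance | 161005 | 8    
4  | Frank | Finance | 127772 | 23   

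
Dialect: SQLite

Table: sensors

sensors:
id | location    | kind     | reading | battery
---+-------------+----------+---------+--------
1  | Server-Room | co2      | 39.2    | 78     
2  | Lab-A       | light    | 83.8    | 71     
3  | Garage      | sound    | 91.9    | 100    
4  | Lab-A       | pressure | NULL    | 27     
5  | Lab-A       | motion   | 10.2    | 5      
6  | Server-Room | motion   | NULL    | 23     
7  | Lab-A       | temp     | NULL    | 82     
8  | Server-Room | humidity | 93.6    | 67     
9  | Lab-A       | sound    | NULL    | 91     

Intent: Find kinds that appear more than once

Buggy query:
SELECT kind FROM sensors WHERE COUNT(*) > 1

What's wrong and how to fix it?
Bug: COUNT(*) is an aggregate and cannot be used in WHERE

Fix: Group first, then use HAVING for the count condition

Corrected query:
SELECT kind FROM sensors GROUP BY kind HAVING COUNT(*) > 1

Result:
kind  
------
motion
sound 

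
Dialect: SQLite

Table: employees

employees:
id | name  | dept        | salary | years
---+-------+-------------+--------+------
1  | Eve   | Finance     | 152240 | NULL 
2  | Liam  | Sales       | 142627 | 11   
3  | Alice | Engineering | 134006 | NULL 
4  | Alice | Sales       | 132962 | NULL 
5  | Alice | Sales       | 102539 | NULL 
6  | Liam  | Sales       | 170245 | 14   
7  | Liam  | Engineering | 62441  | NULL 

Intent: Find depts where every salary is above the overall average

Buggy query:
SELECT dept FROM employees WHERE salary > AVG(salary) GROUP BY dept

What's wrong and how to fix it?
Bug: AVG() is an aggregate; it can't sit directly in WHERE

Fix: Use a subquery for AVG and a HAVING MIN(...) filter so the condition holds for every row in the group

Corrected query:
SELECT dept FROM employees GROUP BY dept HAVING MIN(salary) > (SELECT AVG(salary) FROM employees)

Result:
dept   
-------
Finance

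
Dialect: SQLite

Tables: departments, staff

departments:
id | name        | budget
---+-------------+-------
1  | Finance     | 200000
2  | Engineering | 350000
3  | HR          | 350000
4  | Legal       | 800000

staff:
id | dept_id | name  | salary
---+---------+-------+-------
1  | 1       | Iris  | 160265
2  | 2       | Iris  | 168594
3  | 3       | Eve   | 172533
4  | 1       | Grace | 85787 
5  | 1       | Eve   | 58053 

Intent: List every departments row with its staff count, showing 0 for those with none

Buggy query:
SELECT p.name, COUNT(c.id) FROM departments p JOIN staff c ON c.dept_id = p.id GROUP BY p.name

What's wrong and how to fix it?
Bug: An inner join excludes parents with zero children

Fix: Switch to LEFT JOIN to retain unmatched parent rows

Corrected query:
SELECT p.name, COUNT(c.id) FROM departments p LEFT JOIN staff c ON c.dept_id = p.id GROUP BY p.name

Result:
name        | COUNT(c.id)
------------+------------
Engineering | 1          
Finance     | 3          
HR          | 1          
Legal       | 0          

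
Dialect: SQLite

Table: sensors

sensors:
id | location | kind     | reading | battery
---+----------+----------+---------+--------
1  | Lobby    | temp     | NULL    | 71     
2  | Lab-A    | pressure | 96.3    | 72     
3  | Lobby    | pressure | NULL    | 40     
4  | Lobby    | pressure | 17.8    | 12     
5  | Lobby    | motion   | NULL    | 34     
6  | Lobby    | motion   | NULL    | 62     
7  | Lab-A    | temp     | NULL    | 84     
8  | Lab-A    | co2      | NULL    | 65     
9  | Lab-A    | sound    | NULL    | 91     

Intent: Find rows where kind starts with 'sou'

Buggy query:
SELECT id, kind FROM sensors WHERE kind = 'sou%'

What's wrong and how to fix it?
Bug: Wildcards only work with LIKE; '=' treats '%' as a literal character

Fix: Use LIKE for wildcard pattern matching

Corrected query:
SELECT id, kind FROM sensors WHERE kind LIKE 'sou%'

Result:
id | kind 
---+------
9  | sound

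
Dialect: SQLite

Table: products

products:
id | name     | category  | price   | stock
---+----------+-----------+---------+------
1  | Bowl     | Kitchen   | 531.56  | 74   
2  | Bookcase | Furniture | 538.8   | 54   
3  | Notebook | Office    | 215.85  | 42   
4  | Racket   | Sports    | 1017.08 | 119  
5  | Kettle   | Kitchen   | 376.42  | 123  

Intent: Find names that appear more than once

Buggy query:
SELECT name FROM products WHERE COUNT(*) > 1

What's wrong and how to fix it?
Bug: COUNT(*) is an aggregate and cannot be used in WHERE

Fix: Group first, then use HAVING for the count condition

Corrected query:
SELECT name FROM products GROUP BY name HAVING COUNT(*) > 1

Result:
(no rows)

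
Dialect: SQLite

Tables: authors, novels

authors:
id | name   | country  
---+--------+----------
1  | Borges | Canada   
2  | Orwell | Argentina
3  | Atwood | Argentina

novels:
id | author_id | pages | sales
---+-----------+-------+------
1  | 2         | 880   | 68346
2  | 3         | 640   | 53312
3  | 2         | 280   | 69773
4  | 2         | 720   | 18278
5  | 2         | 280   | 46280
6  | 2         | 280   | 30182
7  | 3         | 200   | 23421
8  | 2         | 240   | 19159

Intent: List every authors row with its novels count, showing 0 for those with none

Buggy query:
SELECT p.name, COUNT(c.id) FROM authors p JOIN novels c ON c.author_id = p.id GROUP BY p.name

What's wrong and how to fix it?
Bug: An inner join excludes parents with zero children

Fix: Use LEFT JOIN so parents without children still appear (COUNT(c.id) gives 0)

Corrected query:
SELECT p.name, COUNT(c.id) FROM authors p LEFT JOIN novels c ON c.author_id = p.id GROUP BY p.name

Result:
name   | COUNT(c.id)
-------+------------
Atwood | 2          
Borges | 0          
Orwell | 6          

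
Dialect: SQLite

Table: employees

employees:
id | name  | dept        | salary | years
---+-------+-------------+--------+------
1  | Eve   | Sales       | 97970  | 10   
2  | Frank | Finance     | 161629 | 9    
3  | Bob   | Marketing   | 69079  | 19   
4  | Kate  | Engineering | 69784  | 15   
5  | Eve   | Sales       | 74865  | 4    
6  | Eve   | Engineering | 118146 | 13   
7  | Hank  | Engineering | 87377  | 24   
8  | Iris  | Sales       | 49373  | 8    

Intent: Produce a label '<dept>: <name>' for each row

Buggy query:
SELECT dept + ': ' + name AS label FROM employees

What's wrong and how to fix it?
Bug: SQLite uses || for string concatenation; + coerces text to numbers (yielding 0)

Fix: Use the || operator for string concatenation

Corrected query:
SELECT dept || ': ' || name AS label FROM employees

Result:
label            
-----------------
Sales: Eve       
Finance: Frank   
Marketing: Bob   
Engineering: Kate
Sales: Eve       
Engineering: Eve 
Engineering: Hank
Sales: Iris      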